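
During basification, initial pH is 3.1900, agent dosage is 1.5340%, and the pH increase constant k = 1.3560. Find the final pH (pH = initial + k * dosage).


Formula: pH_final = pH_initial + k * base_pct
Substituting: pH_final = 3.1900 + 1.3560 * 1.5340
Result: 5.2701


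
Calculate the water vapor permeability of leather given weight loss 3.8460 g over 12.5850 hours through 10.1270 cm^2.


Formula: WVP = loss / (area * time)
Substituting: WVP = 3.8460 / (10.1270 * 12.5850)
Result: 0.0301769 g/(cm^2*hr)


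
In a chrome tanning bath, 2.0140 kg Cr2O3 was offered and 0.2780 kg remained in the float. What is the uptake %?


Formula: Uptake = (offered - residual) / offered * 100
Substituting: Uptake = (2.0140 - 0.2780) / 2.0140 * 100
Result: 86.1966 %


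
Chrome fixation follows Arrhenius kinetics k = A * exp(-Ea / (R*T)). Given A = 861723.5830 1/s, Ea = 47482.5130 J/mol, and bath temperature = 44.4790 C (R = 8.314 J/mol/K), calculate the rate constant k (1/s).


T_K = T_C + 273.15 = 44.4790 + 273.15 = 317.6290 K
exponent = -Ea / (R * T_K) = -47482.5130 / (8.314 * 317.6290) = -17.9806
k = A * exp(exponent) = 861723.5830 * exp(-17.9806) = 0.0133815 1/s


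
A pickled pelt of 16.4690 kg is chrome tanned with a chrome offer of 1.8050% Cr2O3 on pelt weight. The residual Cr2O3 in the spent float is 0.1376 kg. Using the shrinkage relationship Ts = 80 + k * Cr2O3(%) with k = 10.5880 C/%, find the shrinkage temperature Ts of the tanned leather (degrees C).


Offered = pelt * offer_pct / 100 = 16.4690 * 1.8050 / 100 = 0.2973 kg
Uptake = offered - residual = 0.2973 - 0.1376 = 0.1597 kg
Cr2O3% on pelt = uptake / pelt * 100 = 0.1597 / 16.4690 * 100 = 0.9695 %
Ts = 80 + k * Cr2O3% = 80 + 10.5880 * 0.9695 = 90.2650 C


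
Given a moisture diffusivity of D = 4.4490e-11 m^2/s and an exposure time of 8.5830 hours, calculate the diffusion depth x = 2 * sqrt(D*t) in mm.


t = 8.5830 hr * 3600 = 30898.8000 s
D * t = 4.4490e-11 * 30898.8000 = 1.3747e-06
x = 2 * sqrt(D*t) = 2 * sqrt(1.3747e-06) = 0.00234494 m = 2.3449 mm


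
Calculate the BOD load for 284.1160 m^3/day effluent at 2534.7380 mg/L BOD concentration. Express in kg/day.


Formula: BOD_load = volume * conc / 1000
Substituting: BOD_load = 284.1160 * 2534.7380 / 1000
Result: 720.1596 kg/day


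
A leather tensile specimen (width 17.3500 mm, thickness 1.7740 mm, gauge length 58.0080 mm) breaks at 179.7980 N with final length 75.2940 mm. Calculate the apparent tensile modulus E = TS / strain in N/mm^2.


TS = F / (w * t) = 179.7980 / (17.3500 * 1.7740) = 5.8416 N/mm^2
strain = (Lf - L0) / L0 = (75.2940 - 58.0080) / 58.0080 = 0.2980
E = TS / strain = 5.8416 / 0.2980 = 19.6031 N/mm^2


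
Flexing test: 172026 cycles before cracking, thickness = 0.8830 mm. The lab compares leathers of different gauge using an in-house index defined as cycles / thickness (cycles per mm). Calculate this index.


Formula: Index = cycles / thickness
Substituting: Index = 172026 / 0.8830
Result: 194819.9320 cycles/mm


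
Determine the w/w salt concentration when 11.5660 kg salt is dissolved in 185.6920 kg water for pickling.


Formula: Conc = salt / (water + salt) * 100
Substituting: Conc = 11.5660 / (185.6920 + 11.5660) * 100
Result: 5.8634 %


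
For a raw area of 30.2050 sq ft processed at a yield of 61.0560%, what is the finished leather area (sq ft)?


Formula: finished = raw * yield / 100
Substituting: finished = 30.2050 * 61.0560 / 100
Result: 18.4420 sq ft


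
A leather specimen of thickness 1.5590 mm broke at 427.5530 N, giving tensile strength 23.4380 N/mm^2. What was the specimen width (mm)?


Formula: w = F / (TS * t)
Substituting: w = 427.5530 / (23.4380 * 1.5590)
Result: 11.7010 mm


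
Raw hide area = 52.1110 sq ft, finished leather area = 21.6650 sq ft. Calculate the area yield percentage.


Formula: Yield = finished / raw * 100
Substituting: Yield = 21.6650 / 52.1110 * 100
Result: 41.5747 %


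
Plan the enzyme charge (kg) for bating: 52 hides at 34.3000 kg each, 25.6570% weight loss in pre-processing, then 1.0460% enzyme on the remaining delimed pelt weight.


Total_raw = N * avg_wt = 52 * 34.3000 = 1783.6000 kg
Substrate = Total_raw * (1 - loss/100) = 1783.6000 * (1 - 25.6570/100) = 1325.9817 kg
Enzyme = Substrate * pct / 100 = 1325.9817 * 1.0460 / 100 = 13.8698 kg


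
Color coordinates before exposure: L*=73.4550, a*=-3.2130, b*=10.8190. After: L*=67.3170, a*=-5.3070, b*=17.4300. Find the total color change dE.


dL = -6.1380, da = -2.0940, db = 6.6110
dE = sqrt((-6.1380)^2 + (-2.0940)^2 + 6.6110^2) = 9.2610


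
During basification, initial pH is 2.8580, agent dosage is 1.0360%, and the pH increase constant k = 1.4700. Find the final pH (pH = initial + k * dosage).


Formula: pH_final = pH_initial + k * base_pct
Substituting: pH_final = 2.8580 + 1.4700 * 1.0360
Result: 4.3809


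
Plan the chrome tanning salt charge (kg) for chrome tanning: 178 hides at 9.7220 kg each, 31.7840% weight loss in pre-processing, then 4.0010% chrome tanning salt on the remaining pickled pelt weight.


Total_raw = N * avg_wt = 178 * 9.7220 = 1730.5160 kg
Substrate = Total_raw * (1 - loss/100) = 1730.5160 * (1 - 31.7840/100) = 1180.4888 kg
Chrome = Substrate * pct / 100 = 1180.4888 * 4.0010 / 100 = 47.2314 kg


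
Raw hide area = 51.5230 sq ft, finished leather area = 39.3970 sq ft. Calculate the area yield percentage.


Formula: Yield = finished / raw * 100
Substituting: Yield = 39.3970 / 51.5230 * 100
Result: 76.4649 %


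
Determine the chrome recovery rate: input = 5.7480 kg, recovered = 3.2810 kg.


Formula: Recovery = recovered / input * 100
Substituting: Recovery = 3.2810 / 5.7480 * 100
Result: 57.0807 %


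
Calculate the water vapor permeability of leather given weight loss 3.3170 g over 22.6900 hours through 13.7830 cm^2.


Formula: WVP = loss / (area * time)
Substituting: WVP = 3.3170 / (13.7830 * 22.6900)
Result: 0.0106064 g/(cm^2*hr)


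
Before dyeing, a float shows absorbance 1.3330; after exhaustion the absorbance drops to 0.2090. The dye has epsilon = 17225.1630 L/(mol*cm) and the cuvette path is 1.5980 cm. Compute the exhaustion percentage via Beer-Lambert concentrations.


c_initial = A_i / (epsilon * l) = 1.3330 / (17225.1630 * 1.5980) = 4.8427e-05 mol/L
c_final = A_f / (epsilon * l) = 0.2090 / (17225.1630 * 1.5980) = 7.5929e-06 mol/L
Exhaustion = (c_initial - c_final) / c_initial * 100 = (4.8427e-05 - 7.5929e-06) / 4.8427e-05 * 100 = 84.3211 %


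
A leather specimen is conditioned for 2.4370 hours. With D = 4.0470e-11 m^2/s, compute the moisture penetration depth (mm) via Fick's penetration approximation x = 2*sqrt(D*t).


t = 2.4370 hr * 3600 = 8773.2000 s
D * t = 4.0470e-11 * 8773.2000 = 3.5505e-07
x = 2 * sqrt(D*t) = 2 * sqrt(3.5505e-07) = 0.00119172 m = 1.1917 mm


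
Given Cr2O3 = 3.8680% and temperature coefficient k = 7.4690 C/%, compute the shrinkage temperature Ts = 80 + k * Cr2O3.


Formula: Ts = 80 + k * Cr2O3
Substituting: Ts = 80 + 7.4690 * 3.8680
Result: 108.8901 C


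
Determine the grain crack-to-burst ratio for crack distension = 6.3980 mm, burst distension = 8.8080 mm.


Formula: Ratio = crack / burst
Substituting: Ratio = 6.3980 / 8.8080
Result: 0.7264


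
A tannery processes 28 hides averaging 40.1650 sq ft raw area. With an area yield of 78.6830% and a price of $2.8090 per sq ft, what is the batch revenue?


Raw_total = N * avg_area = 28 * 40.1650 = 1124.6200 sq ft
Finished = Raw_total * yield / 100 = 1124.6200 * 78.6830 / 100 = 884.8848 sq ft
Value = Finished * price = 884.8848 * 2.8090 = 2485.6413 $


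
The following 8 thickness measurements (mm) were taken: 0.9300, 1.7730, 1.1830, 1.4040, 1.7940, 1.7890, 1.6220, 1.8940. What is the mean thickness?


Formula: Average = sum / n
Substituting: Average = 12.3890 / 8
Result: 1.5486 mm


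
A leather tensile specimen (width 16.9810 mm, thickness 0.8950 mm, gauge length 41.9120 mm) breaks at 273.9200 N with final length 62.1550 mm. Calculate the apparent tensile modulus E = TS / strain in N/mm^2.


TS = F / (w * t) = 273.9200 / (16.9810 * 0.8950) = 18.0234 N/mm^2
strain = (Lf - L0) / L0 = (62.1550 - 41.9120) / 41.9120 = 0.4830
E = TS / strain = 18.0234 / 0.4830 = 37.3165 N/mm^2


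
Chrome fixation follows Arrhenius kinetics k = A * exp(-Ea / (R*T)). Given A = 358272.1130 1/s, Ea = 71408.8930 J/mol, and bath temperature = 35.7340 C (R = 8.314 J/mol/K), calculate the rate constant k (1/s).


T_K = T_C + 273.15 = 35.7340 + 273.15 = 308.8840 K
exponent = -Ea / (R * T_K) = -71408.8930 / (8.314 * 308.8840) = -27.8065
k = A * exp(exponent) = 358272.1130 * exp(-27.8065) = 3.0060e-07 1/s


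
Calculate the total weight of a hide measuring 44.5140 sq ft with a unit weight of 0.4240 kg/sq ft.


Formula: Weight = area * weight_per_sqft
Substituting: Weight = 44.5140 * 0.4240
Result: 18.8739 kg


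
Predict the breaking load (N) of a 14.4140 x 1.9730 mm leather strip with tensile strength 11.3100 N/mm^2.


Formula: F = TS * w * t
Substituting: F = 11.3100 * 14.4140 * 1.9730
Result: 321.6431 N


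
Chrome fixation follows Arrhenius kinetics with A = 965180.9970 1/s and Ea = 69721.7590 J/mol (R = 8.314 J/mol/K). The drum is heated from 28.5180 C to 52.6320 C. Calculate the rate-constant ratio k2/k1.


T1 = 28.5180 + 273.15 = 301.6680 K; T2 = 52.6320 + 273.15 = 325.7820 K
k1 = A * exp(-Ea/(R*T1)) = 965180.9970 * exp(-69721.7590/(8.314*301.6680)) = 8.1594e-07 1/s
k2 = A * exp(-Ea/(R*T2)) = 965180.9970 * exp(-69721.7590/(8.314*325.7820)) = 6.3868e-06 1/s
k2/k1 = 6.3868e-06 / 8.1594e-07 = 7.8275


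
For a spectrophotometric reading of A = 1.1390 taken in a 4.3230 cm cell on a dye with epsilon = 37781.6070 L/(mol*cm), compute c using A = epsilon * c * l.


Formula: c = A / (epsilon * l)
Substituting: c = 1.1390 / (37781.6070 * 4.3230)
Result: 6.9736e-06 mol/L


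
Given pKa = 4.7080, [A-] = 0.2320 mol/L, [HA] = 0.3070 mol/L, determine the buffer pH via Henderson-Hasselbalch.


ratio = [A-] / [HA] = 0.2320 / 0.3070 = 0.7557
log10(ratio) = -0.1217
pH = pKa + log10(ratio) = 4.7080 - 0.1217 = 4.5863


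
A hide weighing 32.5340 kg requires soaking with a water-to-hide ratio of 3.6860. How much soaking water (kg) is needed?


Formula: Water = hide_weight * ratio
Substituting: Water = 32.5340 * 3.6860
Result: 119.9203 kg


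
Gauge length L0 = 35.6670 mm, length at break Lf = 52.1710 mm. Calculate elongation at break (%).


Formula: Elongation = (Lf - L0) / L0 * 100
Substituting: Elongation = (52.1710 - 35.6670) / 35.6670 * 100
Result: 46.2725 %


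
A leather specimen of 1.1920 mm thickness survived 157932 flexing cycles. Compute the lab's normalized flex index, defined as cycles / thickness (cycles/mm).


Formula: Index = cycles / thickness
Substituting: Index = 157932 / 1.1920
Result: 132493.2886 cycles/mm


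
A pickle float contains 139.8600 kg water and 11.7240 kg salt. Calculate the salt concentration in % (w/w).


Formula: Conc = salt / (water + salt) * 100
Substituting: Conc = 11.7240 / (139.8600 + 11.7240) * 100
Result: 7.7343 %


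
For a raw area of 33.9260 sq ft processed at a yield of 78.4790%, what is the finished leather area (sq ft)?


Formula: finished = raw * yield / 100
Substituting: finished = 33.9260 * 78.4790 / 100
Result: 26.6248 sq ft


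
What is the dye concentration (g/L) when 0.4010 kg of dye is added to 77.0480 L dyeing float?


Formula: Conc = dye_mass(kg) / volume(L) * 1000
Substituting: Conc = 0.4010 / 77.0480 * 1000
Result: 5.2045 g/L


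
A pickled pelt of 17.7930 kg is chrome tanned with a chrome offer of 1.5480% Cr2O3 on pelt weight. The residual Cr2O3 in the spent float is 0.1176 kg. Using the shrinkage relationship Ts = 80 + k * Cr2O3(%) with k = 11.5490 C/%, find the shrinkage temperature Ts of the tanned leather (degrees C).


Offered = pelt * offer_pct / 100 = 17.7930 * 1.5480 / 100 = 0.2754 kg
Uptake = offered - residual = 0.2754 - 0.1176 = 0.1578 kg
Cr2O3% on pelt = uptake / pelt * 100 = 0.1578 / 17.7930 * 100 = 0.8871 %
Ts = 80 + k * Cr2O3% = 80 + 11.5490 * 0.8871 = 90.2447 C


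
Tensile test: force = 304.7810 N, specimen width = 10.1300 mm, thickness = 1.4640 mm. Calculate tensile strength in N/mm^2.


Formula: TS = force / (width * thickness)
Substituting: TS = 304.7810 / (10.1300 * 1.4640)
Result: 20.5512 N/mm^2


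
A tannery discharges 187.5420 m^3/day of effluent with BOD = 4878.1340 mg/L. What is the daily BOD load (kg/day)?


Formula: BOD_load = volume * conc / 1000
Substituting: BOD_load = 187.5420 * 4878.1340 / 1000
Result: 914.8550 kg/day


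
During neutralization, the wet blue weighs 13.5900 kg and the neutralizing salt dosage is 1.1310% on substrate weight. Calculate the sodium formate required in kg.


Formula: Neutralizer = substrate * pct / 100
Substituting: Neutralizer = 13.5900 * 1.1310 / 100
Result: 0.1537 kg


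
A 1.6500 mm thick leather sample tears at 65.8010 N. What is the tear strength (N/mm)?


Formula: Tear strength = force / thickness
Substituting: Tear strength = 65.8010 / 1.6500
Result: 39.8794 N/mm


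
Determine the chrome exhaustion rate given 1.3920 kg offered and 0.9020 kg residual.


Formula: Uptake = (offered - residual) / offered * 100
Substituting: Uptake = (1.3920 - 0.9020) / 1.3920 * 100
Result: 35.2011 %


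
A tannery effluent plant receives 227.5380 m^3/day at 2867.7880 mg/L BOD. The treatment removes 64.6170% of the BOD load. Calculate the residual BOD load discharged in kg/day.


Load_in = volume * conc / 1000 = 227.5380 * 2867.7880 / 1000 = 652.5307 kg/day
Removed = Load_in * eff / 100 = 652.5307 * 64.6170 / 100 = 421.6458 kg/day
Load_out = Load_in - Removed = 652.5307 - 421.6458 = 230.8850 kg/day


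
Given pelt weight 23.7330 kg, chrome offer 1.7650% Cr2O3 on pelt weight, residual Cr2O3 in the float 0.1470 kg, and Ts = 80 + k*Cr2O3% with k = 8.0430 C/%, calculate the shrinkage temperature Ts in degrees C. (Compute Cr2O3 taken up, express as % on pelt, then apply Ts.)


Offered = pelt * offer_pct / 100 = 23.7330 * 1.7650 / 100 = 0.4189 kg
Uptake = offered - residual = 0.4189 - 0.1470 = 0.2719 kg
Cr2O3% on pelt = uptake / pelt * 100 = 0.2719 / 23.7330 * 100 = 1.1456 %
Ts = 80 + k * Cr2O3% = 80 + 8.0430 * 1.1456 = 89.2141 C


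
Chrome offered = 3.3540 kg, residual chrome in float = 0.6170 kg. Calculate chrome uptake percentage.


Formula: Uptake = (offered - residual) / offered * 100
Substituting: Uptake = (3.3540 - 0.6170) / 3.3540 * 100
Result: 81.6041 %


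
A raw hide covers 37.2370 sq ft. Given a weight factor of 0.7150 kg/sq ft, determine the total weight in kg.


Formula: Weight = area * weight_per_sqft
Substituting: Weight = 37.2370 * 0.7150
Result: 26.6245 kg


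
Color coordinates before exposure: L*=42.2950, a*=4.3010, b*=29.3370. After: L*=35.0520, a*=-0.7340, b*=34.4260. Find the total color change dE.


dL = -7.2430, da = -5.0350, db = 5.0890
dE = sqrt((-7.2430)^2 + (-5.0350)^2 + 5.0890^2) = 10.1838


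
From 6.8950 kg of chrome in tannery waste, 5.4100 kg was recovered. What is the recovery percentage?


Formula: Recovery = recovered / input * 100
Substituting: Recovery = 5.4100 / 6.8950 * 100
Result: 78.4627 %


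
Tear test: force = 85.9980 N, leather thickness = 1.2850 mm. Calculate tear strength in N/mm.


Formula: Tear strength = force / thickness
Substituting: Tear strength = 85.9980 / 1.2850
Result: 66.9245 N/mm


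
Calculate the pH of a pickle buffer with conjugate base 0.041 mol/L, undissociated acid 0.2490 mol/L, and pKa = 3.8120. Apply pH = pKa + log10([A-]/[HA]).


ratio = [A-] / [HA] = 0.041 / 0.2490 = 0.1647
log10(ratio) = -0.7834
pH = pKa + log10(ratio) = 3.8120 - 0.7834 = 3.0286


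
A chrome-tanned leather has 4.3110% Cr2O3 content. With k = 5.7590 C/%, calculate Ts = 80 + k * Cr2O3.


Formula: Ts = 80 + k * Cr2O3
Substituting: Ts = 80 + 5.7590 * 4.3110
Result: 104.8270 C


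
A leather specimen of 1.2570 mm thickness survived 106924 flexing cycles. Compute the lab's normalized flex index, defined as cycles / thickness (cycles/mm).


Formula: Index = cycles / thickness
Substituting: Index = 106924 / 1.2570
Result: 85062.8481 cycles/mm


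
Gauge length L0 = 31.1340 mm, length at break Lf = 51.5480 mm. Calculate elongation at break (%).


Formula: Elongation = (Lf - L0) / L0 * 100
Substituting: Elongation = (51.5480 - 31.1340) / 31.1340 * 100
Result: 65.5682 %


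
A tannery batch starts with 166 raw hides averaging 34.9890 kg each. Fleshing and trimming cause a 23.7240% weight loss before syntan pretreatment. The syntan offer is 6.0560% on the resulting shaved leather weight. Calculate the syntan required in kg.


Total_raw = N * avg_wt = 166 * 34.9890 = 5808.1740 kg
Substrate = Total_raw * (1 - loss/100) = 5808.1740 * (1 - 23.7240/100) = 4430.2428 kg
Syntan = Substrate * pct / 100 = 4430.2428 * 6.0560 / 100 = 268.2955 kg


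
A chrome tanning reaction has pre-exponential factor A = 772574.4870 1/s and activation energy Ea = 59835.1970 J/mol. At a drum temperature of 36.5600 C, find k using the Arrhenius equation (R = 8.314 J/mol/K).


T_K = T_C + 273.15 = 36.5600 + 273.15 = 309.7100 K
exponent = -Ea / (R * T_K) = -59835.1970 / (8.314 * 309.7100) = -23.2376
k = A * exp(exponent) = 772574.4870 * exp(-23.2376) = 6.2514e-05 1/s


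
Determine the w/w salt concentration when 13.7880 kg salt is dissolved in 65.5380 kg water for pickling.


Formula: Conc = salt / (water + salt) * 100
Substituting: Conc = 13.7880 / (65.5380 + 13.7880) * 100
Result: 17.3814 %


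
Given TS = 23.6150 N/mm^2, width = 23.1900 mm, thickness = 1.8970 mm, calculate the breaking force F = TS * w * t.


Formula: F = TS * w * t
Substituting: F = 23.6150 * 23.1900 * 1.8970
Result: 1038.8576 N


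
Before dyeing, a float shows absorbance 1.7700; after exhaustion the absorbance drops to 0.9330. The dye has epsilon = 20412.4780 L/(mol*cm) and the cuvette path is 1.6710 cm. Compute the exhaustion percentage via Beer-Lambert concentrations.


c_initial = A_i / (epsilon * l) = 1.7700 / (20412.4780 * 1.6710) = 5.1892e-05 mol/L
c_final = A_f / (epsilon * l) = 0.9330 / (20412.4780 * 1.6710) = 2.7353e-05 mol/L
Exhaustion = (c_initial - c_final) / c_initial * 100 = (5.1892e-05 - 2.7353e-05) / 5.1892e-05 * 100 = 47.2881 %


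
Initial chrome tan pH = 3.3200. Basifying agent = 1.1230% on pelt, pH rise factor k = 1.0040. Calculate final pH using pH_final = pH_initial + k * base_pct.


Formula: pH_final = pH_initial + k * base_pct
Substituting: pH_final = 3.3200 + 1.0040 * 1.1230
Result: 4.4475


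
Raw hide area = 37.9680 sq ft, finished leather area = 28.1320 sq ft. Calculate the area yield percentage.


Formula: Yield = finished / raw * 100
Substituting: Yield = 28.1320 / 37.9680 * 100
Result: 74.0940 %


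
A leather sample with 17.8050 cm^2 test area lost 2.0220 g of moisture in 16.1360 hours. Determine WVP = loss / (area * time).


Formula: WVP = loss / (area * time)
Substituting: WVP = 2.0220 / (17.8050 * 16.1360)
Result: 0.0070379 g/(cm^2*hr)


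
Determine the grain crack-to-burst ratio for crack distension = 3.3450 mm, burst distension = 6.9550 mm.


Formula: Ratio = crack / burst
Substituting: Ratio = 3.3450 / 6.9550
Result: 0.4809


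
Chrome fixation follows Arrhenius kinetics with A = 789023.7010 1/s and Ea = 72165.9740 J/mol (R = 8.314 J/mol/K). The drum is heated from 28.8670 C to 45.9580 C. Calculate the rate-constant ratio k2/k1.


T1 = 28.8670 + 273.15 = 302.0170 K; T2 = 45.9580 + 273.15 = 319.1080 K
k1 = A * exp(-Ea/(R*T1)) = 789023.7010 * exp(-72165.9740/(8.314*302.0170)) = 2.6022e-07 1/s
k2 = A * exp(-Ea/(R*T2)) = 789023.7010 * exp(-72165.9740/(8.314*319.1080)) = 1.2130e-06 1/s
k2/k1 = 1.2130e-06 / 2.6022e-07 = 4.6613


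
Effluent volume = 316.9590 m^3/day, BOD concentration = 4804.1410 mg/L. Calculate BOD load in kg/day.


Formula: BOD_load = volume * conc / 1000
Substituting: BOD_load = 316.9590 * 4804.1410 / 1000
Result: 1522.7157 kg/day


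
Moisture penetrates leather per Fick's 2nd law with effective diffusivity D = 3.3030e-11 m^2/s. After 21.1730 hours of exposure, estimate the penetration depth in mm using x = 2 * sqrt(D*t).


t = 21.1730 hr * 3600 = 76222.8000 s
D * t = 3.3030e-11 * 76222.8000 = 2.5176e-06
x = 2 * sqrt(D*t) = 2 * sqrt(2.5176e-06) = 0.00317341 m = 3.1734 mm


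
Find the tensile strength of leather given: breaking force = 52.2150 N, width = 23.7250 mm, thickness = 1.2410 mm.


Formula: TS = force / (width * thickness)
Substituting: TS = 52.2150 / (23.7250 * 1.2410)
Result: 1.7734 N/mm^2


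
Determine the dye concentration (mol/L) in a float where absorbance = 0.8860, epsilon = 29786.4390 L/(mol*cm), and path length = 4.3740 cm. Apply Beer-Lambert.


Formula: c = A / (epsilon * l)
Substituting: c = 0.8860 / (29786.4390 * 4.3740)
Result: 6.8004e-06 mol/L


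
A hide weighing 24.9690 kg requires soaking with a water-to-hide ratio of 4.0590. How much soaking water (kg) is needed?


Formula: Water = hide_weight * ratio
Substituting: Water = 24.9690 * 4.0590
Result: 101.3492 kg


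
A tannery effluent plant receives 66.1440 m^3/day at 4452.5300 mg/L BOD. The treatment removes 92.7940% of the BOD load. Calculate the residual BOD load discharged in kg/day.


Load_in = volume * conc / 1000 = 66.1440 * 4452.5300 / 1000 = 294.5081 kg/day
Removed = Load_in * eff / 100 = 294.5081 * 92.7940 / 100 = 273.2859 kg/day
Load_out = Load_in - Removed = 294.5081 - 273.2859 = 21.2223 kg/day


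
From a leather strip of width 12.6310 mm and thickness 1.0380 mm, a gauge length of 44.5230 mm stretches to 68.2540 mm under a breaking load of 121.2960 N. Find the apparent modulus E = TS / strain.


TS = F / (w * t) = 121.2960 / (12.6310 * 1.0380) = 9.2515 N/mm^2
strain = (Lf - L0) / L0 = (68.2540 - 44.5230) / 44.5230 = 0.5330
E = TS / strain = 9.2515 / 0.5330 = 17.3572 N/mm^2


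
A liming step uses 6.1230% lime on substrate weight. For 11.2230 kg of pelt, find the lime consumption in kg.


Formula: Lime = substrate * pct / 100
Substituting: Lime = 11.2230 * 6.1230 / 100
Result: 0.6872 kg


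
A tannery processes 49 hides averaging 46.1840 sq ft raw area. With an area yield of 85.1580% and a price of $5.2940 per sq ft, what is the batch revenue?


Raw_total = N * avg_area = 49 * 46.1840 = 2263.0160 sq ft
Finished = Raw_total * yield / 100 = 2263.0160 * 85.1580 / 100 = 1927.1392 sq ft
Value = Finished * price = 1927.1392 * 5.2940 = 10202.2747 $


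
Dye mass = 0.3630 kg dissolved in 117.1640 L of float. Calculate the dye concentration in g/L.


Formula: Conc = dye_mass(kg) / volume(L) * 1000
Substituting: Conc = 0.3630 / 117.1640 * 1000
Result: 3.0982 g/L


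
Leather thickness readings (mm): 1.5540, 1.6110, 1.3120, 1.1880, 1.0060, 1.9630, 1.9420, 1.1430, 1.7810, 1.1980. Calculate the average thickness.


Formula: Average = sum / n
Substituting: Average = 14.6980 / 10
Result: 1.4698 mm


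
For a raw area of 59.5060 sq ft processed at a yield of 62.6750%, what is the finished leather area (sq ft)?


Formula: finished = raw * yield / 100
Substituting: finished = 59.5060 * 62.6750 / 100
Result: 37.2954 sq ft


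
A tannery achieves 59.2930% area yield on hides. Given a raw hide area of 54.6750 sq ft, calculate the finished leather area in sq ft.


Formula: finished = raw * yield / 100
Substituting: finished = 54.6750 * 59.2930 / 100
Result: 32.4184 sq ft


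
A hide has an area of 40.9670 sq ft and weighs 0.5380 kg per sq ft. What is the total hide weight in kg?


Formula: Weight = area * weight_per_sqft
Substituting: Weight = 40.9670 * 0.5380
Result: 22.0402 kg


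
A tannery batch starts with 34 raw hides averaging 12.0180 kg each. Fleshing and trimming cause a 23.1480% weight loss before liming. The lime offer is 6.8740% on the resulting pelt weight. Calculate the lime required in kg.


Total_raw = N * avg_wt = 34 * 12.0180 = 408.6120 kg
Substrate = Total_raw * (1 - loss/100) = 408.6120 * (1 - 23.1480/100) = 314.0265 kg
Lime = Substrate * pct / 100 = 314.0265 * 6.8740 / 100 = 21.5862 kg


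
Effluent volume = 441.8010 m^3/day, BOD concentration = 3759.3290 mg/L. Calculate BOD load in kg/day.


Formula: BOD_load = volume * conc / 1000
Substituting: BOD_load = 441.8010 * 3759.3290 / 1000
Result: 1660.8753 kg/day


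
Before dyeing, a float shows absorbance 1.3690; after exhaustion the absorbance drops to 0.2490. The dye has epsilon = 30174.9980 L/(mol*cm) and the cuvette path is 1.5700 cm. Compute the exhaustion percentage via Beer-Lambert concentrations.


c_initial = A_i / (epsilon * l) = 1.3690 / (30174.9980 * 1.5700) = 2.8897e-05 mol/L
c_final = A_f / (epsilon * l) = 0.2490 / (30174.9980 * 1.5700) = 5.2560e-06 mol/L
Exhaustion = (c_initial - c_final) / c_initial * 100 = (2.8897e-05 - 5.2560e-06) / 2.8897e-05 * 100 = 81.8115 %


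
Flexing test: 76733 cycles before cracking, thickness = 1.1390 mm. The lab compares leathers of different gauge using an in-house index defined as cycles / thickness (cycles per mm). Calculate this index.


Formula: Index = cycles / thickness
Substituting: Index = 76733 / 1.1390
Result: 67368.7445 cycles/mm


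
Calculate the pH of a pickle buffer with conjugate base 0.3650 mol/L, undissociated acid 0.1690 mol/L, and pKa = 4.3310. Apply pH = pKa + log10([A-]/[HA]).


ratio = [A-] / [HA] = 0.3650 / 0.1690 = 2.1598
log10(ratio) = 0.3344
pH = pKa + log10(ratio) = 4.3310 + 0.3344 = 4.6654


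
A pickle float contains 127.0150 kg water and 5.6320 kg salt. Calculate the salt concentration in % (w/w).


Formula: Conc = salt / (water + salt) * 100
Substituting: Conc = 5.6320 / (127.0150 + 5.6320) * 100
Result: 4.2459 %


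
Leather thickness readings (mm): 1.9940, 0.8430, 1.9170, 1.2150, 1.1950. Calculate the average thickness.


Formula: Average = sum / n
Substituting: Average = 7.1640 / 5
Result: 1.4328 mm


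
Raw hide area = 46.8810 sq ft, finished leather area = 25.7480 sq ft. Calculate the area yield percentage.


Formula: Yield = finished / raw * 100
Substituting: Yield = 25.7480 / 46.8810 * 100
Result: 54.9220 %


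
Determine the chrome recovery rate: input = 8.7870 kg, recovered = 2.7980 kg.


Formula: Recovery = recovered / input * 100
Substituting: Recovery = 2.7980 / 8.7870 * 100
Result: 31.8425 %


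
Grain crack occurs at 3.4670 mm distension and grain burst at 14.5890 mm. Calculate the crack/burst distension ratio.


Formula: Ratio = crack / burst
Substituting: Ratio = 3.4670 / 14.5890
Result: 0.2376


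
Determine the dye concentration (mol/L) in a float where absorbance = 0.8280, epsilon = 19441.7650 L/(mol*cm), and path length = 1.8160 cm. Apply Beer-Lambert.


Formula: c = A / (epsilon * l)
Substituting: c = 0.8280 / (19441.7650 * 1.8160)
Result: 2.3452e-05 mol/L


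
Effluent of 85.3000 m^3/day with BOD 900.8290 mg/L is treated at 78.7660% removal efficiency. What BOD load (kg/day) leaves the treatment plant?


Load_in = volume * conc / 1000 = 85.3000 * 900.8290 / 1000 = 76.8407 kg/day
Removed = Load_in * eff / 100 = 76.8407 * 78.7660 / 100 = 60.5244 kg/day
Load_out = Load_in - Removed = 76.8407 - 60.5244 = 16.3164 kg/day


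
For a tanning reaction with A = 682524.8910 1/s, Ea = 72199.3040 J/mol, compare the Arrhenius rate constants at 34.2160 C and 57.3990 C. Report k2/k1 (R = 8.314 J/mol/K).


T1 = 34.2160 + 273.15 = 307.3660 K; T2 = 57.3990 + 273.15 = 330.5490 K
k1 = A * exp(-Ea/(R*T1)) = 682524.8910 * exp(-72199.3040/(8.314*307.3660)) = 3.6637e-07 1/s
k2 = A * exp(-Ea/(R*T2)) = 682524.8910 * exp(-72199.3040/(8.314*330.5490)) = 2.6576e-06 1/s
k2/k1 = 2.6576e-06 / 3.6637e-07 = 7.2538


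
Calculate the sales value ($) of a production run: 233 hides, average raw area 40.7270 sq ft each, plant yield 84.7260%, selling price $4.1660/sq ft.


Raw_total = N * avg_area = 233 * 40.7270 = 9489.3910 sq ft
Finished = Raw_total * yield / 100 = 9489.3910 * 84.7260 / 100 = 8039.9814 sq ft
Value = Finished * price = 8039.9814 * 4.1660 = 33494.5626 $


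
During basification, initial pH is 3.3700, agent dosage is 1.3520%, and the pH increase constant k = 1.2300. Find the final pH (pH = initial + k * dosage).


Formula: pH_final = pH_initial + k * base_pct
Substituting: pH_final = 3.3700 + 1.2300 * 1.3520
Result: 5.0330


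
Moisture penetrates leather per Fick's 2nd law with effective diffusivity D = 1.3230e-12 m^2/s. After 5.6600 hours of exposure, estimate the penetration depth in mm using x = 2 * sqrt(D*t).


t = 5.6600 hr * 3600 = 20376.0000 s
D * t = 1.3230e-12 * 20376.0000 = 2.6957e-08
x = 2 * sqrt(D*t) = 2 * sqrt(2.6957e-08) = 3.2837e-04 m = 0.3284 mm


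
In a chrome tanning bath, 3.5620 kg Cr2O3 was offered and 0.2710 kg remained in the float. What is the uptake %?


Formula: Uptake = (offered - residual) / offered * 100
Substituting: Uptake = (3.5620 - 0.2710) / 3.5620 * 100
Result: 92.3919 %


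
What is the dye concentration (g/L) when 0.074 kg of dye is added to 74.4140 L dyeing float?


Formula: Conc = dye_mass(kg) / volume(L) * 1000
Substituting: Conc = 0.074 / 74.4140 * 1000
Result: 0.9944 g/L


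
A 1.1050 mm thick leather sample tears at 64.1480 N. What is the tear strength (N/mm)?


Formula: Tear strength = force / thickness
Substituting: Tear strength = 64.1480 / 1.1050
Result: 58.0525 N/mm


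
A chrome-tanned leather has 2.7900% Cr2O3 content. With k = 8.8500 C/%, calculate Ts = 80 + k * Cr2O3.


Formula: Ts = 80 + k * Cr2O3
Substituting: Ts = 80 + 8.8500 * 2.7900
Result: 104.6915 C


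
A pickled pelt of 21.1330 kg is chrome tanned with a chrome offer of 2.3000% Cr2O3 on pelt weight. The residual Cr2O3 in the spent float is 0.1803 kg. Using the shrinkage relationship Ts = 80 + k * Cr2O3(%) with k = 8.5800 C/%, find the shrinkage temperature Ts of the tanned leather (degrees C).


Offered = pelt * offer_pct / 100 = 21.1330 * 2.3000 / 100 = 0.4861 kg
Uptake = offered - residual = 0.4861 - 0.1803 = 0.3058 kg
Cr2O3% on pelt = uptake / pelt * 100 = 0.3058 / 21.1330 * 100 = 1.4468 %
Ts = 80 + k * Cr2O3% = 80 + 8.5800 * 1.4468 = 92.4138 C


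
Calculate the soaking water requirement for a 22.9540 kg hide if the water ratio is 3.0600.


Formula: Water = hide_weight * ratio
Substituting: Water = 22.9540 * 3.0600
Result: 70.2392 kg


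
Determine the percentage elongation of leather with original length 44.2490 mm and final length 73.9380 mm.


Formula: Elongation = (Lf - L0) / L0 * 100
Substituting: Elongation = (73.9380 - 44.2490) / 44.2490 * 100
Result: 67.0953 %


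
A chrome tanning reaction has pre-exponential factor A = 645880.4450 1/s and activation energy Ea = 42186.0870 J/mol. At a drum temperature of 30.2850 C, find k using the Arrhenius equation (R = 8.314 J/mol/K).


T_K = T_C + 273.15 = 30.2850 + 273.15 = 303.4350 K
exponent = -Ea / (R * T_K) = -42186.0870 / (8.314 * 303.4350) = -16.7222
k = A * exp(exponent) = 645880.4450 * exp(-16.7222) = 0.0353013 1/s


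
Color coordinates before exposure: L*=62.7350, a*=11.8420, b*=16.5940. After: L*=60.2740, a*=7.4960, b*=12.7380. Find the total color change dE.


dL = -2.4610, da = -4.3460, db = -3.8560
dE = sqrt((-2.4610)^2 + (-4.3460)^2 + (-3.8560)^2) = 6.3098


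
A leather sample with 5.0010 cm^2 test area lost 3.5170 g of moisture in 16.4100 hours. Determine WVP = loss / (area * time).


Formula: WVP = loss / (area * time)
Substituting: WVP = 3.5170 / (5.0010 * 16.4100)
Result: 0.0428555 g/(cm^2*hr)


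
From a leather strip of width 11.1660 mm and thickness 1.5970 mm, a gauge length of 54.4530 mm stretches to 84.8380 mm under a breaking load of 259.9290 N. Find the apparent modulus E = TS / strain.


TS = F / (w * t) = 259.9290 / (11.1660 * 1.5970) = 14.5765 N/mm^2
strain = (Lf - L0) / L0 = (84.8380 - 54.4530) / 54.4530 = 0.5580
E = TS / strain = 14.5765 / 0.5580 = 26.1225 N/mm^2


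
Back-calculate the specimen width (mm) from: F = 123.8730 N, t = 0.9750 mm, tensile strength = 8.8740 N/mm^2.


Formula: w = F / (TS * t)
Substituting: w = 123.8730 / (8.8740 * 0.9750)
Result: 14.3170 mm


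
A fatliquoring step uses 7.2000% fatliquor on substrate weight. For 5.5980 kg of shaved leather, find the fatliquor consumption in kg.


Formula: Fat = substrate * pct / 100
Substituting: Fat = 5.5980 * 7.2000 / 100
Result: 0.4031 kg


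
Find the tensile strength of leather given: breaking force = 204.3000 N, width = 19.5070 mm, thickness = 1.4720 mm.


Formula: TS = force / (width * thickness)
Substituting: TS = 204.3000 / (19.5070 * 1.4720)
Result: 7.1149 N/mm^2


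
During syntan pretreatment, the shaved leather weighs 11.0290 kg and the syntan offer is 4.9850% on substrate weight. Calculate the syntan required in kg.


Formula: Syntan = substrate * pct / 100
Substituting: Syntan = 11.0290 * 4.9850 / 100
Result: 0.5498 kg


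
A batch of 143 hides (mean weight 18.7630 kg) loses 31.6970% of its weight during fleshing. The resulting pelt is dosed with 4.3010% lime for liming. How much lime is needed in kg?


Total_raw = N * avg_wt = 143 * 18.7630 = 2683.1090 kg
Substrate = Total_raw * (1 - loss/100) = 2683.1090 * (1 - 31.6970/100) = 1832.6439 kg
Lime = Substrate * pct / 100 = 1832.6439 * 4.3010 / 100 = 78.8220 kg


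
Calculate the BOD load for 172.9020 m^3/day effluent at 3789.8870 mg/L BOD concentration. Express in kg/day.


Formula: BOD_load = volume * conc / 1000
Substituting: BOD_load = 172.9020 * 3789.8870 / 1000
Result: 655.2790 kg/day


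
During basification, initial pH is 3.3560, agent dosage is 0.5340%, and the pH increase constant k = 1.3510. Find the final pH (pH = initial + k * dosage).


Formula: pH_final = pH_initial + k * base_pct
Substituting: pH_final = 3.3560 + 1.3510 * 0.5340
Result: 4.0774


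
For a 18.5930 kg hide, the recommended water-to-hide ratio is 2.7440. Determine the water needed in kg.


Formula: Water = hide_weight * ratio
Substituting: Water = 18.5930 * 2.7440
Result: 51.0192 kg


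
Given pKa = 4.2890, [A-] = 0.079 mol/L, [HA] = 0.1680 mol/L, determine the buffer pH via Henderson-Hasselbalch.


ratio = [A-] / [HA] = 0.079 / 0.1680 = 0.4702
log10(ratio) = -0.3277
pH = pKa + log10(ratio) = 4.2890 - 0.3277 = 3.9613


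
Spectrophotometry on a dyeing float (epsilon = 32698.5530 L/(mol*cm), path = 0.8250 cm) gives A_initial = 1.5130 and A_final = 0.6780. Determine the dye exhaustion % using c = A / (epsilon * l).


c_initial = A_i / (epsilon * l) = 1.5130 / (32698.5530 * 0.8250) = 5.6086e-05 mol/L
c_final = A_f / (epsilon * l) = 0.6780 / (32698.5530 * 0.8250) = 2.5133e-05 mol/L
Exhaustion = (c_initial - c_final) / c_initial * 100 = (5.6086e-05 - 2.5133e-05) / 5.6086e-05 * 100 = 55.1884 %


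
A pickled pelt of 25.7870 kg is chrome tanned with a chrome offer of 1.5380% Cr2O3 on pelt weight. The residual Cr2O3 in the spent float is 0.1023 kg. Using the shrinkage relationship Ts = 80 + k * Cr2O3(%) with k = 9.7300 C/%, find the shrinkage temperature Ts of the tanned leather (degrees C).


Offered = pelt * offer_pct / 100 = 25.7870 * 1.5380 / 100 = 0.3966 kg
Uptake = offered - residual = 0.3966 - 0.1023 = 0.2943 kg
Cr2O3% on pelt = uptake / pelt * 100 = 0.2943 / 25.7870 * 100 = 1.1413 %
Ts = 80 + k * Cr2O3% = 80 + 9.7300 * 1.1413 = 91.1047 C


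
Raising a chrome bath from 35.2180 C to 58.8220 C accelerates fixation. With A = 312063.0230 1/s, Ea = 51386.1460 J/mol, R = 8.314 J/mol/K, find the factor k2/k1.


T1 = 35.2180 + 273.15 = 308.3680 K; T2 = 58.8220 + 273.15 = 331.9720 K
k1 = A * exp(-Ea/(R*T1)) = 312063.0230 * exp(-51386.1460/(8.314*308.3680)) = 6.1602e-04 1/s
k2 = A * exp(-Ea/(R*T2)) = 312063.0230 * exp(-51386.1460/(8.314*331.9720)) = 0.00256164 1/s
k2/k1 = 0.00256164 / 6.1602e-04 = 4.1583


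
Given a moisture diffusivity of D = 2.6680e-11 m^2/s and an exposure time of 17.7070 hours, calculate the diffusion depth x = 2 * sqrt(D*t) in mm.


t = 17.7070 hr * 3600 = 63745.2000 s
D * t = 2.6680e-11 * 63745.2000 = 1.7007e-06
x = 2 * sqrt(D*t) = 2 * sqrt(1.7007e-06) = 0.00260823 m = 2.6082 mm


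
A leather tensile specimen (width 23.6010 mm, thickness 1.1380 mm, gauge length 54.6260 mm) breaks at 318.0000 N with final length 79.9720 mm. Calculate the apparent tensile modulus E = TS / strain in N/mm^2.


TS = F / (w * t) = 318.0000 / (23.6010 * 1.1380) = 11.8401 N/mm^2
strain = (Lf - L0) / L0 = (79.9720 - 54.6260) / 54.6260 = 0.4640
E = TS / strain = 11.8401 / 0.4640 = 25.5179 N/mm^2


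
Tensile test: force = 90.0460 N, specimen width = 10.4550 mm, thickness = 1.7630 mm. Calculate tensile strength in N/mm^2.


Formula: TS = force / (width * thickness)
Substituting: TS = 90.0460 / (10.4550 * 1.7630)
Result: 4.8853 N/mm^2


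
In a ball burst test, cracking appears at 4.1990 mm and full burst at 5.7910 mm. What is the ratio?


Formula: Ratio = crack / burst
Substituting: Ratio = 4.1990 / 5.7910
Result: 0.7251


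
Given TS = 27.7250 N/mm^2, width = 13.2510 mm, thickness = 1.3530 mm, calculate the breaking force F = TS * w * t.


Formula: F = TS * w * t
Substituting: F = 27.7250 * 13.2510 * 1.3530
Result: 497.0705 N


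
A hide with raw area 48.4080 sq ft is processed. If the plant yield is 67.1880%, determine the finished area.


Formula: finished = raw * yield / 100
Substituting: finished = 48.4080 * 67.1880 / 100
Result: 32.5244 sq ft


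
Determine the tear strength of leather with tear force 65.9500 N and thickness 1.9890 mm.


Formula: Tear strength = force / thickness
Substituting: Tear strength = 65.9500 / 1.9890
Result: 33.1574 N/mm


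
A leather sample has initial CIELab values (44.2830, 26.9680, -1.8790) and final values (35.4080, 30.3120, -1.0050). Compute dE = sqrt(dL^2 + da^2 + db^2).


dL = -8.8750, da = 3.3440, db = 0.8740
dE = sqrt((-8.8750)^2 + 3.3440^2 + 0.8740^2) = 9.5243


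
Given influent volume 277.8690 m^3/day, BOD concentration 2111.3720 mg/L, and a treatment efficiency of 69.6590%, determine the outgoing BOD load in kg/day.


Load_in = volume * conc / 1000 = 277.8690 * 2111.3720 / 1000 = 586.6848 kg/day
Removed = Load_in * eff / 100 = 586.6848 * 69.6590 / 100 = 408.6788 kg/day
Load_out = Load_in - Removed = 586.6848 - 408.6788 = 178.0060 kg/day


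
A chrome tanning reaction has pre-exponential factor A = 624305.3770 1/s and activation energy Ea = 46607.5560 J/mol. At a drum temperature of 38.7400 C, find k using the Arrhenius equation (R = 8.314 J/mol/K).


T_K = T_C + 273.15 = 38.7400 + 273.15 = 311.8900 K
exponent = -Ea / (R * T_K) = -46607.5560 / (8.314 * 311.8900) = -17.9740
k = A * exp(exponent) = 624305.3770 * exp(-17.9740) = 0.00975856 1/s


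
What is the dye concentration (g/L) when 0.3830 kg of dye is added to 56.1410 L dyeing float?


Formula: Conc = dye_mass(kg) / volume(L) * 1000
Substituting: Conc = 0.3830 / 56.1410 * 1000
Result: 6.8221 g/L


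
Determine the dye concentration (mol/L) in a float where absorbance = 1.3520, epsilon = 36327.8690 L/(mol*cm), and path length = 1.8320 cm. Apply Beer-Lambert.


Formula: c = A / (epsilon * l)
Substituting: c = 1.3520 / (36327.8690 * 1.8320)
Result: 2.0315e-05 mol/L


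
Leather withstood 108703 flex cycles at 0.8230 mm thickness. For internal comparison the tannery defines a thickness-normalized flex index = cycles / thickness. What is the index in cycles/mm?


Formula: Index = cycles / thickness
Substituting: Index = 108703 / 0.8230
Result: 132081.4095 cycles/mm


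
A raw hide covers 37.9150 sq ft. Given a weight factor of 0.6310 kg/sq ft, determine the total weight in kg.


Formula: Weight = area * weight_per_sqft
Substituting: Weight = 37.9150 * 0.6310
Result: 23.9244 kg


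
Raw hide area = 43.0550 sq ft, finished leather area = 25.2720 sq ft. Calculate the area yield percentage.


Formula: Yield = finished / raw * 100
Substituting: Yield = 25.2720 / 43.0550 * 100
Result: 58.6970 %
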